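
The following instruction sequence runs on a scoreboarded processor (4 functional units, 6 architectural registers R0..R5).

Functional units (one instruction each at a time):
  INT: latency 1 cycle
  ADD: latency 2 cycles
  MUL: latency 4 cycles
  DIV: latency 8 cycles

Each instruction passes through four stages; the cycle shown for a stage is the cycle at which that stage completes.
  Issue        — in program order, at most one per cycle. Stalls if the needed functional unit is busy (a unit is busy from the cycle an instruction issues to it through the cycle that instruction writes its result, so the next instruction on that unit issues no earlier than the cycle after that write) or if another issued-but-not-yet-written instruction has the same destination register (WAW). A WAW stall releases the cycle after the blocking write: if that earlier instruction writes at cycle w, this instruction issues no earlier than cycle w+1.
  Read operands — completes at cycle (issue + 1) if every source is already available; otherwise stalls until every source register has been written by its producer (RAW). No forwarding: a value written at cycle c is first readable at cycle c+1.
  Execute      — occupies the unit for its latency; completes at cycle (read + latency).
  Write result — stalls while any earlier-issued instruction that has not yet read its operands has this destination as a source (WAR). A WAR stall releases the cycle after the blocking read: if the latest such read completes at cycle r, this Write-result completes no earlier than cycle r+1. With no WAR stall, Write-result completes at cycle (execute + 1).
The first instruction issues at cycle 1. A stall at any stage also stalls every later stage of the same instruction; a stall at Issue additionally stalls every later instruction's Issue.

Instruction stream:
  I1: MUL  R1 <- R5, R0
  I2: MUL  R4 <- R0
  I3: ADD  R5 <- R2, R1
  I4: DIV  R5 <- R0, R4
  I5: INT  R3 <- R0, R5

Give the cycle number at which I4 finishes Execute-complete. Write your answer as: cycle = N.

1) issue 1, read 2, done 6, write 7
2) issue 8, read 9, done 13, write 14  <struct: MUL busy until I1 writes@7>
3) issue 9, read 10, done 12, write 13
4) issue 14, read 15, done 23, write 24  <WAW R5: wait I3 write@13>
5) issue 15, read 25, done 26, write 27  <RAW R5: wait I4 write@24>

cycle = 23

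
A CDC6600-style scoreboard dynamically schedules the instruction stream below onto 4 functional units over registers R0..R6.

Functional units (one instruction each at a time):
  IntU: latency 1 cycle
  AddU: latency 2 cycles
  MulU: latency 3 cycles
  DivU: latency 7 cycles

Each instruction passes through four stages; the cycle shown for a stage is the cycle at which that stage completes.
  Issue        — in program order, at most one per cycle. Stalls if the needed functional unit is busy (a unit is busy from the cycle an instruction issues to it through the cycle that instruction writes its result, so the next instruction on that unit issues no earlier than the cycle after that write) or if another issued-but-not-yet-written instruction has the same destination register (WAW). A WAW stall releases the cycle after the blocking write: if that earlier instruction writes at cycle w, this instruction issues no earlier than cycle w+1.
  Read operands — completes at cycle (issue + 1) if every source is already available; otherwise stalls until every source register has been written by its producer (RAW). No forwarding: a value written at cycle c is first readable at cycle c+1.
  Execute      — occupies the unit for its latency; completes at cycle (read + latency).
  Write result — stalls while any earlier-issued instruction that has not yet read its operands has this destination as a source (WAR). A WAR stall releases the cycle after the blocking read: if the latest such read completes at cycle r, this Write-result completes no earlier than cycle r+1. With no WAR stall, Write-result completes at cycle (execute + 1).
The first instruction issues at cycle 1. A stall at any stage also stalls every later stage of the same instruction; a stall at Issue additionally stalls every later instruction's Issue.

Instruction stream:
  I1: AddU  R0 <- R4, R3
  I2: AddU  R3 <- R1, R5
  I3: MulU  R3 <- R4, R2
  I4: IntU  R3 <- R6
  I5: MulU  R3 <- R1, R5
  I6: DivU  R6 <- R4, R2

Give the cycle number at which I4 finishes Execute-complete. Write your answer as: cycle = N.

cycle = 19

  I1 | 1 | 2 | 4 | 5
  I2 | 6 | 7 | 9 | 10   struct: AddU busy until I1 writes@5
  I3 | 11 | 12 | 15 | 16   WAW R3: wait I2 write@10
  I4 | 17 | 18 | 19 | 20   WAW R3: wait I3 write@16
  I5 | 21 | 22 | 25 | 26   WAW R3: wait I4 write@20
  I6 | 22 | 23 | 30 | 31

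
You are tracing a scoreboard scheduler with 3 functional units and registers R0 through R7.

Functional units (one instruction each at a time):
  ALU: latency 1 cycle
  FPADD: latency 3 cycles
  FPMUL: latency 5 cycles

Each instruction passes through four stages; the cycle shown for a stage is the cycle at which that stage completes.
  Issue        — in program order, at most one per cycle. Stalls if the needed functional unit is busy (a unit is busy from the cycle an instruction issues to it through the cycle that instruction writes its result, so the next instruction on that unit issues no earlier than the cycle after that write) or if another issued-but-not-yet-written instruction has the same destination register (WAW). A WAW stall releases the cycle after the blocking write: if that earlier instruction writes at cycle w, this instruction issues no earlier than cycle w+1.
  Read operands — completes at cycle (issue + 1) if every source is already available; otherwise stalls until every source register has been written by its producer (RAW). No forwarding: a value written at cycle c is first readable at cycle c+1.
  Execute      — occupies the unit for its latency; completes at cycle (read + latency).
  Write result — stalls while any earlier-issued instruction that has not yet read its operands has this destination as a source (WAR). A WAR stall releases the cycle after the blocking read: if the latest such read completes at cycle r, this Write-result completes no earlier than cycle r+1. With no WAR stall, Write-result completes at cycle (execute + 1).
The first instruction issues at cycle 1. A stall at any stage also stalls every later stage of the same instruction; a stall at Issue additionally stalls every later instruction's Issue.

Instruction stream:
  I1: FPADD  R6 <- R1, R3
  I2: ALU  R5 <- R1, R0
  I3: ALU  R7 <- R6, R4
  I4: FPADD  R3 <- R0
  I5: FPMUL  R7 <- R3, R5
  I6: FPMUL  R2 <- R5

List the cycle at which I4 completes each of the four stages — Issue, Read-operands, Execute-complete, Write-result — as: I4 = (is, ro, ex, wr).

t=1  I1 issues→FPADD
t=2  I1 reads · I2 issues→ALU
t=3  I2 reads
t=4  I2 exec-done
t=5  I1 exec-done · I2 writes R5
t=6  I1 writes R6 · I3 issues→ALU
t=7  I3 reads · I4 issues→FPADD
t=8  I3 exec-done · I4 reads
t=9  I3 writes R7
t=10  I5 issues→FPMUL
t=11  I4 exec-done
t=12  I4 writes R3
t=13  I5 reads
t=18  I5 exec-done
t=19  I5 writes R7
t=20  I6 issues→FPMUL
t=21  I6 reads
t=26  I6 exec-done
t=27  I6 writes R2

I4 = (7, 8, 11, 12)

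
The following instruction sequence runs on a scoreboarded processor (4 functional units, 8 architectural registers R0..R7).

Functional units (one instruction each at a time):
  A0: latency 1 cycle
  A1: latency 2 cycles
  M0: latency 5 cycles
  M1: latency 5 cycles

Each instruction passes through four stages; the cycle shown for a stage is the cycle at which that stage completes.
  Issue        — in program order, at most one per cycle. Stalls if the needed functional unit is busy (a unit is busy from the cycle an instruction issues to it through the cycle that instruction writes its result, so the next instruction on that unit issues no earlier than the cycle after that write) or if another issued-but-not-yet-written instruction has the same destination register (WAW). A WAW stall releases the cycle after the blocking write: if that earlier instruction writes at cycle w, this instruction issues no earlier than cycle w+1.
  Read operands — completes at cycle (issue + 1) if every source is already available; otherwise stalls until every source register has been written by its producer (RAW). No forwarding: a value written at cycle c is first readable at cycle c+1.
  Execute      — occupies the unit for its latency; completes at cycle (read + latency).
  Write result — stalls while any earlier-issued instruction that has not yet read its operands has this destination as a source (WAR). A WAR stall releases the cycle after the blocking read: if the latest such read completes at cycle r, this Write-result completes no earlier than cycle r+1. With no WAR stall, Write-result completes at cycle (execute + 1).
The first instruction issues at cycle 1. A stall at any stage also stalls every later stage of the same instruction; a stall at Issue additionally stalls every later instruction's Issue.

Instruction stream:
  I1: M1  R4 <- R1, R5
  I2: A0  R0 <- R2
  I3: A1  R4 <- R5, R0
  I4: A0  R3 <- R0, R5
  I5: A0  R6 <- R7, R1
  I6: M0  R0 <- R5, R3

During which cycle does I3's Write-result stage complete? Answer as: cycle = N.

cycle = 13

t=1  issue I1 (M1)
t=2  I1 read-ops | issue I2 (A0)
t=3  I2 read-ops
t=4  I2 finished on A0
t=5  I2→R0
t=7  I1 finished on M1
t=8  I1→R4
t=9  issue I3 (A1)
t=10  I3 read-ops | issue I4 (A0)
t=11  I4 read-ops
t=12  I3 finished on A1 | I4 finished on A0
t=13  I3→R4 | I4→R3
t=14  issue I5 (A0)
t=15  I5 read-ops | issue I6 (M0)
t=16  I5 finished on A0 | I6 read-ops
t=17  I5→R6
t=21  I6 finished on M0
t=22  I6→R0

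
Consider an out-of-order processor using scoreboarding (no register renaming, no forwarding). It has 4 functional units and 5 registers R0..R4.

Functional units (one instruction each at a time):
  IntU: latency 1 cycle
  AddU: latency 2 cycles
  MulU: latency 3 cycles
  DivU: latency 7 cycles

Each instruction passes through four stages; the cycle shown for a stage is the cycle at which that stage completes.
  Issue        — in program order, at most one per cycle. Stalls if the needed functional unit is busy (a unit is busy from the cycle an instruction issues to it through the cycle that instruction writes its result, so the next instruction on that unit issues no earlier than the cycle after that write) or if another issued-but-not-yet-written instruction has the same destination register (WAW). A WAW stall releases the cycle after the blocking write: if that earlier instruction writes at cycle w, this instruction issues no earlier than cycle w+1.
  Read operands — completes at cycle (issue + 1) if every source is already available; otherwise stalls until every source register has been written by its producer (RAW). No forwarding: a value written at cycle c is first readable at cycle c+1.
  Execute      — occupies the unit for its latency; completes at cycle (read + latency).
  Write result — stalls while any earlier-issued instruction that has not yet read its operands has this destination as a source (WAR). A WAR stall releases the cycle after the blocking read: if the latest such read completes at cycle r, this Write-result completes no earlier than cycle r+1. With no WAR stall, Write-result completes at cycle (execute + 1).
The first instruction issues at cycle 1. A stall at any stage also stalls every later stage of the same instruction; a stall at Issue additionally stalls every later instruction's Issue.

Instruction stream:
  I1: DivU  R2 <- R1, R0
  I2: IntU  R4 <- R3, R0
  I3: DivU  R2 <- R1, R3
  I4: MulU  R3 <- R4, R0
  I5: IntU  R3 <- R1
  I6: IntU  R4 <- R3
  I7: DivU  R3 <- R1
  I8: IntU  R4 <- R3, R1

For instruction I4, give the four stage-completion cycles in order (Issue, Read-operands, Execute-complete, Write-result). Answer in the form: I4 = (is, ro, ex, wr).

I1 -> (1, 2, 9, 10)
I2 -> (2, 3, 4, 5)
I3 -> (11, 12, 19, 20)  // struct: DivU busy until I1 writes@10
I4 -> (12, 13, 16, 17)
I5 -> (18, 19, 20, 21)  // WAW R3: wait I4 write@17
I6 -> (22, 23, 24, 25)  // struct: IntU busy until I5 writes@21
I7 -> (23, 24, 31, 32)
I8 -> (26, 33, 34, 35)  // struct: IntU busy until I6 writes@25, RAW R3: wait I7 write@32

I4 = (12, 13, 16, 17)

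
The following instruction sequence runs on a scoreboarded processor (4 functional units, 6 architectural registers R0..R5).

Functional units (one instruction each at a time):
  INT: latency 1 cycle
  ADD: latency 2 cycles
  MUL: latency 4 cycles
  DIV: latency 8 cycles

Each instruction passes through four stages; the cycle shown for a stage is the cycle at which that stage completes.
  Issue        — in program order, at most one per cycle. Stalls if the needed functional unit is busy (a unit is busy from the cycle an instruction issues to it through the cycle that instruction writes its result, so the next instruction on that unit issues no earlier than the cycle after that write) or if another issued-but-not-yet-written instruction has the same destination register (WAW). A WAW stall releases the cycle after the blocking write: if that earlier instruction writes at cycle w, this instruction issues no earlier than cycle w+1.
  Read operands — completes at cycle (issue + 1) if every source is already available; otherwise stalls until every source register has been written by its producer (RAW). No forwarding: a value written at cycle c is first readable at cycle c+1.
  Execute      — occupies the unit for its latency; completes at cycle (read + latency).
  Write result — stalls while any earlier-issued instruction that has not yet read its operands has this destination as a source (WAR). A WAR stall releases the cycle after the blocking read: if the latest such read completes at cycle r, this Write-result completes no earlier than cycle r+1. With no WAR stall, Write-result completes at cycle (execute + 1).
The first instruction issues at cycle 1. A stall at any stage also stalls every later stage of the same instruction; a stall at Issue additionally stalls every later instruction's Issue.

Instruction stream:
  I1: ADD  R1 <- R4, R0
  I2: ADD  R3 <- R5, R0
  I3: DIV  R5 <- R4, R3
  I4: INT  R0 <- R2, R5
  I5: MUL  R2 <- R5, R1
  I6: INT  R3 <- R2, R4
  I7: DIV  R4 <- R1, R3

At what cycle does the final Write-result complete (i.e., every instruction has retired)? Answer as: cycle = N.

cycle 1: I1 dispatched to ADD
cycle 2: I1 operands ready
cycle 4: I1 complete
cycle 5: R1←I1
cycle 6: I2 dispatched to ADD
cycle 7: I2 operands ready | I3 dispatched to DIV
cycle 8: I4 dispatched to INT
cycle 9: I2 complete | I5 dispatched to MUL
cycle 10: R3←I2
cycle 11: I3 operands ready
cycle 19: I3 complete
cycle 20: R5←I3
cycle 21: I4 operands ready | I5 operands ready
cycle 22: I4 complete
cycle 23: R0←I4
cycle 24: I6 dispatched to INT
cycle 25: I5 complete | I7 dispatched to DIV
cycle 26: R2←I5
cycle 27: I6 operands ready
cycle 28: I6 complete
cycle 29: R3←I6
cycle 30: I7 operands ready
cycle 38: I7 complete
cycle 39: R4←I7

cycle = 39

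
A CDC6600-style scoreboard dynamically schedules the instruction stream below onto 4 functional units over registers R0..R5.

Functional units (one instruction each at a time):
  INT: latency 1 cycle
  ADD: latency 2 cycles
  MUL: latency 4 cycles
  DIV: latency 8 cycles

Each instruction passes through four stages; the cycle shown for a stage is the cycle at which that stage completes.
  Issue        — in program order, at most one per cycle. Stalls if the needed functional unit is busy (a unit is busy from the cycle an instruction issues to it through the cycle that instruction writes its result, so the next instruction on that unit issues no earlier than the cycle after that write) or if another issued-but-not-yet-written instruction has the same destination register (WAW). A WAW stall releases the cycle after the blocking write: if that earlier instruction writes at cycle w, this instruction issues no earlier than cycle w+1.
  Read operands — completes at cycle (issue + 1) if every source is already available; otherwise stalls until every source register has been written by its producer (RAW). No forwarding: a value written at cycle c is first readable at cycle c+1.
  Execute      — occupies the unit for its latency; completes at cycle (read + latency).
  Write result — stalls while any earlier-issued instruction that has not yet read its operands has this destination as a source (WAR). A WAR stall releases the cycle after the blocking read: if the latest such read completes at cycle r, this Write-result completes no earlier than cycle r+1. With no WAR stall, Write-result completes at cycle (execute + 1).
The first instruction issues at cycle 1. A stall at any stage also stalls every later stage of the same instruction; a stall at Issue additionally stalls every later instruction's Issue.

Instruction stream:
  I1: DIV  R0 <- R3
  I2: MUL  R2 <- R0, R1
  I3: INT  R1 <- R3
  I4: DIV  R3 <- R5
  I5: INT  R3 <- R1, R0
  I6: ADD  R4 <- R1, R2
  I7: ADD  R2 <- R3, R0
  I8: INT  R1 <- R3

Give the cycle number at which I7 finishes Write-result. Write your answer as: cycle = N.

1) issue 1, read 2, done 10, write 11
2) issue 2, read 12, done 16, write 17  <RAW R0: wait I1 write@11>
3) issue 3, read 4, done 5, write 13  <WAR R1: wait I2 read@12>
4) issue 12, read 13, done 21, write 22  <struct: DIV busy until I1 writes@11>
5) issue 23, read 24, done 25, write 26  <WAW R3: wait I4 write@22>
6) issue 24, read 25, done 27, write 28
7) issue 29, read 30, done 32, write 33  <struct: ADD busy until I6 writes@28>
8) issue 30, read 31, done 32, write 33

cycle = 33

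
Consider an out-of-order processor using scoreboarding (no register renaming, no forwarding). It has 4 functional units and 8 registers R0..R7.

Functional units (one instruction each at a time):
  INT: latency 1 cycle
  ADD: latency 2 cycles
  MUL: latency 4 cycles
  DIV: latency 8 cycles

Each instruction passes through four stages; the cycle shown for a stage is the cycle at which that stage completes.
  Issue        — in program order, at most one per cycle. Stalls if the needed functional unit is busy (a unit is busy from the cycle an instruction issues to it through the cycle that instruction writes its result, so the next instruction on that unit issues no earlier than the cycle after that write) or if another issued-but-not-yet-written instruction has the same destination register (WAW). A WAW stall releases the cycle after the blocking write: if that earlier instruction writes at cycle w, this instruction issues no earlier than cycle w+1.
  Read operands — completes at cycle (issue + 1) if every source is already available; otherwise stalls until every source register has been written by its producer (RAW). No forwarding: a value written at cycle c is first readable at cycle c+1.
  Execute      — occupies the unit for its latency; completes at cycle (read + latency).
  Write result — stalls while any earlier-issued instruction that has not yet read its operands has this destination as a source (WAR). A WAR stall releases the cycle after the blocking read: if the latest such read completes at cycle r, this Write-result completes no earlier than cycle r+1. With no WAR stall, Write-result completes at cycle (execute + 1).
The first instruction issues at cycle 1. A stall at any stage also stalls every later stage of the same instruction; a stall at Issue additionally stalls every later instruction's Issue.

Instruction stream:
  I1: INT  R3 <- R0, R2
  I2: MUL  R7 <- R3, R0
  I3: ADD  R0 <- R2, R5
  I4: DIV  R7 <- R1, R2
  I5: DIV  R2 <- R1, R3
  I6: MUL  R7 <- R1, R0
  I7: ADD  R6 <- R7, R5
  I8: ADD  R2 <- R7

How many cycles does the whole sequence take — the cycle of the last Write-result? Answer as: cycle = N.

cycle = 38

I1  is:1  ro:2  ex:3  wr:4
I2  is:2  ro:5  ex:9  wr:10  — RAW R3: wait I1 write@4
I3  is:3  ro:4  ex:6  wr:7
I4  is:11  ro:12  ex:20  wr:21  — WAW R7: wait I2 write@10
I5  is:22  ro:23  ex:31  wr:32  — struct: DIV busy until I4 writes@21
I6  is:23  ro:24  ex:28  wr:29
I7  is:24  ro:30  ex:32  wr:33  — RAW R7: wait I6 write@29
I8  is:34  ro:35  ex:37  wr:38  — struct: ADD busy until I7 writes@33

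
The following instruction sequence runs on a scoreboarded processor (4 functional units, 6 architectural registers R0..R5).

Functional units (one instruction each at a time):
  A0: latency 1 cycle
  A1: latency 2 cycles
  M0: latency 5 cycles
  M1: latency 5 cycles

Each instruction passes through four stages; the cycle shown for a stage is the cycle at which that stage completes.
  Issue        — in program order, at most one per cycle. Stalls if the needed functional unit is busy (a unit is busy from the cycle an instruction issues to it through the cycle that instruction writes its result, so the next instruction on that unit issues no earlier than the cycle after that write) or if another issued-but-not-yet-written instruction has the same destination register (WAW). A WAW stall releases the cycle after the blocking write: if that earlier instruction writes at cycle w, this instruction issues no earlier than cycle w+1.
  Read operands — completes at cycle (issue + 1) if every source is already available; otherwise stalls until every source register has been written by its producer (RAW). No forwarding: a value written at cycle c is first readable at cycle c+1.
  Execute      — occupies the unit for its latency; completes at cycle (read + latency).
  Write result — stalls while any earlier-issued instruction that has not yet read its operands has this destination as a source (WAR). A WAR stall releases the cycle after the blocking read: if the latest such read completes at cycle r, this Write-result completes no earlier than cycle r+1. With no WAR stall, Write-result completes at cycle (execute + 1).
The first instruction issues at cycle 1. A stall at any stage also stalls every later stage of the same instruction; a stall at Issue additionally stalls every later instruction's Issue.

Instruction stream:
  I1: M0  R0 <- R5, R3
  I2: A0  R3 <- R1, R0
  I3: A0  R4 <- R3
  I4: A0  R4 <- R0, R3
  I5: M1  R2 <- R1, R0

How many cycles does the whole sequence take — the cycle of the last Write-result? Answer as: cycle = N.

cycle = 24

c1: I1→M0
c2: I1 RO | I2→A0
c7: I1 EX
c8: I1 WR R0
c9: I2 RO
c10: I2 EX
c11: I2 WR R3
c12: I3→A0
c13: I3 RO
c14: I3 EX
c15: I3 WR R4
c16: I4→A0
c17: I4 RO | I5→M1
c18: I4 EX | I5 RO
c19: I4 WR R4
c23: I5 EX
c24: I5 WR R2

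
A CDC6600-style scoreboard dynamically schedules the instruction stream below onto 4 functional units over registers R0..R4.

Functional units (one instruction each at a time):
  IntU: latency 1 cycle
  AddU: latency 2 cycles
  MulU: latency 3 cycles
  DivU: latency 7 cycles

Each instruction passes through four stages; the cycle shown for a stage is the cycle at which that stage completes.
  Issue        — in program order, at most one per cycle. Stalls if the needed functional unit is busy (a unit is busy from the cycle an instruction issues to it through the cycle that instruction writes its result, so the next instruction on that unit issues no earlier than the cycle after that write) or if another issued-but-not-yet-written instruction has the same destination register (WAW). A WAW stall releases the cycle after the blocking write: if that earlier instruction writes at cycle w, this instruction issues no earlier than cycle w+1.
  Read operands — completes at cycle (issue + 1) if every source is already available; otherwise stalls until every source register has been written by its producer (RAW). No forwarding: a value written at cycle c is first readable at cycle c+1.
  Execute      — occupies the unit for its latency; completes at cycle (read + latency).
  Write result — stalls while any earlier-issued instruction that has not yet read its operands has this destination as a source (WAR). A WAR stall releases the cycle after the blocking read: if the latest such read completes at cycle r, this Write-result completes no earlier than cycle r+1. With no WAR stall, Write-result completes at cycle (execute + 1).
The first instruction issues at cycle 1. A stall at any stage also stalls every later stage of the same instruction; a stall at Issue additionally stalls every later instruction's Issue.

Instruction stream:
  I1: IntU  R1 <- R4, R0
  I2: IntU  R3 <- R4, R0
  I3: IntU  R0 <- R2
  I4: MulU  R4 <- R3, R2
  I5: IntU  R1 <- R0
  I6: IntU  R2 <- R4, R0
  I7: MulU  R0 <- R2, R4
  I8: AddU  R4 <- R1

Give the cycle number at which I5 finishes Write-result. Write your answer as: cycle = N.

cycle = 16

t=1  I1 dispatched to IntU
t=2  I1 operands ready
t=3  I1 complete
t=4  R1←I1
t=5  I2 dispatched to IntU
t=6  I2 operands ready
t=7  I2 complete
t=8  R3←I2
t=9  I3 dispatched to IntU
t=10  I3 operands ready, I4 dispatched to MulU
t=11  I3 complete, I4 operands ready
t=12  R0←I3
t=13  I5 dispatched to IntU
t=14  I4 complete, I5 operands ready
t=15  R4←I4, I5 complete
t=16  R1←I5
t=17  I6 dispatched to IntU
t=18  I6 operands ready, I7 dispatched to MulU
t=19  I6 complete, I8 dispatched to AddU
t=20  R2←I6, I8 operands ready
t=21  I7 operands ready
t=22  I8 complete
t=23  R4←I8
t=24  I7 complete
t=25  R0←I7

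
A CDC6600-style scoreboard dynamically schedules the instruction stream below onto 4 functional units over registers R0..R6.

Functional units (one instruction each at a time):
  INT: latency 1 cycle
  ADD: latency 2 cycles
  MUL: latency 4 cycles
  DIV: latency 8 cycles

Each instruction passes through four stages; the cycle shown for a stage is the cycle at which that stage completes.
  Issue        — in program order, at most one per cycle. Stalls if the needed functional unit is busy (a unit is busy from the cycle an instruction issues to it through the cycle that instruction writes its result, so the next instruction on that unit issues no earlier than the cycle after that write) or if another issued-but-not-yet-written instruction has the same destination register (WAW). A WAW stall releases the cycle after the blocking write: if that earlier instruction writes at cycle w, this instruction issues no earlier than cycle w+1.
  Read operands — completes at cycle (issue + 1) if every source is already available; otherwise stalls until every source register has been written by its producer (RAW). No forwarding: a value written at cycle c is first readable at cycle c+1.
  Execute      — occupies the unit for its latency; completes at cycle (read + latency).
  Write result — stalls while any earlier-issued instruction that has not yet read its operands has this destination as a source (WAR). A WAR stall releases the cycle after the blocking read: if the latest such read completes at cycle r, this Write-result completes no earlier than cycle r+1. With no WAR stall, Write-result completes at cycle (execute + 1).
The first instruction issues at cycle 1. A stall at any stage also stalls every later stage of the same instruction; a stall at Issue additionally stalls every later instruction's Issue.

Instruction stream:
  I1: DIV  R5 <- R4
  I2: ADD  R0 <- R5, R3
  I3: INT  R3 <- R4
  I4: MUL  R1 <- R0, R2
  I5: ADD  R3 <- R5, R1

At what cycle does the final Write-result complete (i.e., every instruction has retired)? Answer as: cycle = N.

cycle = 25

[1] I1 dispatched to DIV
[2] I1 operands ready | I2 dispatched to ADD
[3] I3 dispatched to INT
[4] I3 operands ready | I4 dispatched to MUL
[5] I3 complete
[10] I1 complete
[11] R5←I1
[12] I2 operands ready
[13] R3←I3
[14] I2 complete
[15] R0←I2
[16] I4 operands ready | I5 dispatched to ADD
[20] I4 complete
[21] R1←I4
[22] I5 operands ready
[24] I5 complete
[25] R3←I5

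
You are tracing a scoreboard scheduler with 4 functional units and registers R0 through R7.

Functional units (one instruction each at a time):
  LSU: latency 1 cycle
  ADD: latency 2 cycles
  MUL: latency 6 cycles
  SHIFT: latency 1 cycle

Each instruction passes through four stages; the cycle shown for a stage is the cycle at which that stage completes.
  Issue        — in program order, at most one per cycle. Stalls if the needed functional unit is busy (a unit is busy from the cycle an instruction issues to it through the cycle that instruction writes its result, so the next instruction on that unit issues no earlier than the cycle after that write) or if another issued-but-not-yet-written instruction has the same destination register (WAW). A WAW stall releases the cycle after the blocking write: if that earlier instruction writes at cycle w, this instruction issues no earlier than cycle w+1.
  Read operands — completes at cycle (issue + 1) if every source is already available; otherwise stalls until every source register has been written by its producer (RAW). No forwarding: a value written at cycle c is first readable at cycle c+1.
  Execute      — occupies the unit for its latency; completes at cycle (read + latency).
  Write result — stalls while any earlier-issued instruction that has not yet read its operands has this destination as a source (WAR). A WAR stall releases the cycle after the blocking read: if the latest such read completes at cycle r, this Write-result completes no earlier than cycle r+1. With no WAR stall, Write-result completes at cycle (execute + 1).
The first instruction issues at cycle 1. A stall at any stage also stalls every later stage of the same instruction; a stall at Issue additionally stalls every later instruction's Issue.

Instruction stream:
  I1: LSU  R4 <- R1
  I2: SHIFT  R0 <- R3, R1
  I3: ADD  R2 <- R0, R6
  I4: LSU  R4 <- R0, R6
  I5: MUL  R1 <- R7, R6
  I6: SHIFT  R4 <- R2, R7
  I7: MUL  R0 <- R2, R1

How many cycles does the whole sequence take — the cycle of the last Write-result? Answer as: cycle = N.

cycle 1: I1 dispatched to LSU
cycle 2: I1 operands ready, I2 dispatched to SHIFT
cycle 3: I1 complete, I2 operands ready, I3 dispatched to ADD
cycle 4: R4←I1, I2 complete
cycle 5: R0←I2, I4 dispatched to LSU
cycle 6: I3 operands ready, I4 operands ready, I5 dispatched to MUL
cycle 7: I4 complete, I5 operands ready
cycle 8: I3 complete, R4←I4
cycle 9: R2←I3, I6 dispatched to SHIFT
cycle 10: I6 operands ready
cycle 11: I6 complete
cycle 12: R4←I6
cycle 13: I5 complete
cycle 14: R1←I5
cycle 15: I7 dispatched to MUL
cycle 16: I7 operands ready
cycle 22: I7 complete
cycle 23: R0←I7

cycle = 23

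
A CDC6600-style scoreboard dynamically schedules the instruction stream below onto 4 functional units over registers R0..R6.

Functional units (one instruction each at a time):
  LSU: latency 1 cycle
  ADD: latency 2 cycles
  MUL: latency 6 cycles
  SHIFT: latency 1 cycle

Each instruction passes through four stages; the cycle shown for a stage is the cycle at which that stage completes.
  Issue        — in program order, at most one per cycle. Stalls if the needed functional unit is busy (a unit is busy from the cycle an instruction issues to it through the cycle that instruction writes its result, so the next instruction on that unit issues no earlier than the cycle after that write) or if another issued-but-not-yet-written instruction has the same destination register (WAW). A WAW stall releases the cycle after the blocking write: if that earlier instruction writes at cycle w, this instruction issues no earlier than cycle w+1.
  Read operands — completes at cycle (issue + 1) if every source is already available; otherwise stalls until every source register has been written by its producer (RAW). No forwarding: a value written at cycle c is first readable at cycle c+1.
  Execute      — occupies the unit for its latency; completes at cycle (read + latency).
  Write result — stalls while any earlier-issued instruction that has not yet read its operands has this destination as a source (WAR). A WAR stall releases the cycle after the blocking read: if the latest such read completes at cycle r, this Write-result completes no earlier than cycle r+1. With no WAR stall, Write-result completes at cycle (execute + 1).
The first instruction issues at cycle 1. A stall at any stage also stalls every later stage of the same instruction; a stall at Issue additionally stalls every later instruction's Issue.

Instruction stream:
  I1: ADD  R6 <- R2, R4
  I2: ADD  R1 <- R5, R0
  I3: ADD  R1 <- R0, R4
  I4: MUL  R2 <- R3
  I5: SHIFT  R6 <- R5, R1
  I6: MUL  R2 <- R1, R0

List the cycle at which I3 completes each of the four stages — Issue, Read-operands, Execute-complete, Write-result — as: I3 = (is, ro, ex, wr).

I3 = (11, 12, 14, 15)

[I1] 1/2/4/5
[I2] 6/7/9/10  (struct: ADD busy until I1 writes@5)
[I3] 11/12/14/15  (struct: ADD busy until I2 writes@10)
[I4] 12/13/19/20
[I5] 13/16/17/18  (RAW R1: wait I3 write@15)
[I6] 21/22/28/29  (struct: MUL busy until I4 writes@20)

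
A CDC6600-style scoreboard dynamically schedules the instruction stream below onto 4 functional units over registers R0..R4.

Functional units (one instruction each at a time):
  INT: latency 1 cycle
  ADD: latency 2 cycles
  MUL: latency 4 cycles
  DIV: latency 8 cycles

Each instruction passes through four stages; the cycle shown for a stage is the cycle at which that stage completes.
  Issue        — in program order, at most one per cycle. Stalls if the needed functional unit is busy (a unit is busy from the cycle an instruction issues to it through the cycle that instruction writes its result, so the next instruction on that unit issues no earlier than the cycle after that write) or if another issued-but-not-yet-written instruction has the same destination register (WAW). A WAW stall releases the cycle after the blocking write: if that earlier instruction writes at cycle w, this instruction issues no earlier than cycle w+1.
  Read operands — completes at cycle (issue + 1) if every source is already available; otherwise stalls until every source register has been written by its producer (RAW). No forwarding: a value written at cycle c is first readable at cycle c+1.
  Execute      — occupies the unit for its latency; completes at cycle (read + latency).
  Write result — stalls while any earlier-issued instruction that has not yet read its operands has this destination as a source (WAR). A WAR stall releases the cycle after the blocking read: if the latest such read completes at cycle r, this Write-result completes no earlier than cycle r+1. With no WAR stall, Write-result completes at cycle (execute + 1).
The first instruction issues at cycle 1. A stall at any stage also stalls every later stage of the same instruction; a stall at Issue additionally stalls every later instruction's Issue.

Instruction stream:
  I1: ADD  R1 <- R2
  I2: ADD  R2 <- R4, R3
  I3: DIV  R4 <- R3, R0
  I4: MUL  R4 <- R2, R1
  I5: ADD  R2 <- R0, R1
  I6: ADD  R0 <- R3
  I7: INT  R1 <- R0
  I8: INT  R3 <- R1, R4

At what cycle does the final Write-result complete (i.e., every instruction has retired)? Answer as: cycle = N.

  I1 | 1 | 2 | 4 | 5
  I2 | 6 | 7 | 9 | 10   struct: ADD busy until I1 writes@5
  I3 | 7 | 8 | 16 | 17
  I4 | 18 | 19 | 23 | 24   WAW R4: wait I3 write@17
  I5 | 19 | 20 | 22 | 23
  I6 | 24 | 25 | 27 | 28   struct: ADD busy until I5 writes@23
  I7 | 25 | 29 | 30 | 31   RAW R0: wait I6 write@28
  I8 | 32 | 33 | 34 | 35   struct: INT busy until I7 writes@31

cycle = 35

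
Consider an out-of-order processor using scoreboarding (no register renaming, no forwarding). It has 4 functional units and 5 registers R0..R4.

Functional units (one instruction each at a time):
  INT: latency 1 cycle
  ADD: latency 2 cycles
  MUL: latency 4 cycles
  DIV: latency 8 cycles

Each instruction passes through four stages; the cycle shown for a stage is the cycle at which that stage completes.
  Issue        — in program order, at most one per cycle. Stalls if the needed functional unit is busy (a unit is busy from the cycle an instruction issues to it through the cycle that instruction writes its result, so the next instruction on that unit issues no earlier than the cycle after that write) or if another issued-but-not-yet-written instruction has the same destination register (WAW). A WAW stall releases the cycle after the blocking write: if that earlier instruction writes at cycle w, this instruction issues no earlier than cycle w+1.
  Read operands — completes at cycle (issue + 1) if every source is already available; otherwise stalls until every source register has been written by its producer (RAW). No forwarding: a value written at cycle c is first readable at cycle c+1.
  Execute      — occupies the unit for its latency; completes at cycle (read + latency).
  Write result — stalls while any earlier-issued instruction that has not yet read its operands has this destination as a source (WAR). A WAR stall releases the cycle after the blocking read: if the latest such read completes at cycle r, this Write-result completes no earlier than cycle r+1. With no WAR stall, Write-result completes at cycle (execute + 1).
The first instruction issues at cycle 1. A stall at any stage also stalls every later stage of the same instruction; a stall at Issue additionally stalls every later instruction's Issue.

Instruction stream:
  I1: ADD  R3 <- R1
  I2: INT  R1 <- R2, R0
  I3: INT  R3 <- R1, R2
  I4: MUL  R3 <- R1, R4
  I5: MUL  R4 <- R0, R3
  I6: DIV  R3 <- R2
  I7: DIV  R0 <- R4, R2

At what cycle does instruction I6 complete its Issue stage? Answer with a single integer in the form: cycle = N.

cycle = 18

cycle 1: I1 issues→ADD
cycle 2: I1 reads; I2 issues→INT
cycle 3: I2 reads
cycle 4: I1 exec-done; I2 exec-done
cycle 5: I1 writes R3; I2 writes R1
cycle 6: I3 issues→INT
cycle 7: I3 reads
cycle 8: I3 exec-done
cycle 9: I3 writes R3
cycle 10: I4 issues→MUL
cycle 11: I4 reads
cycle 15: I4 exec-done
cycle 16: I4 writes R3
cycle 17: I5 issues→MUL
cycle 18: I5 reads; I6 issues→DIV
cycle 19: I6 reads
cycle 22: I5 exec-done
cycle 23: I5 writes R4
cycle 27: I6 exec-done
cycle 28: I6 writes R3
cycle 29: I7 issues→DIV
cycle 30: I7 reads
cycle 38: I7 exec-done
cycle 39: I7 writes R0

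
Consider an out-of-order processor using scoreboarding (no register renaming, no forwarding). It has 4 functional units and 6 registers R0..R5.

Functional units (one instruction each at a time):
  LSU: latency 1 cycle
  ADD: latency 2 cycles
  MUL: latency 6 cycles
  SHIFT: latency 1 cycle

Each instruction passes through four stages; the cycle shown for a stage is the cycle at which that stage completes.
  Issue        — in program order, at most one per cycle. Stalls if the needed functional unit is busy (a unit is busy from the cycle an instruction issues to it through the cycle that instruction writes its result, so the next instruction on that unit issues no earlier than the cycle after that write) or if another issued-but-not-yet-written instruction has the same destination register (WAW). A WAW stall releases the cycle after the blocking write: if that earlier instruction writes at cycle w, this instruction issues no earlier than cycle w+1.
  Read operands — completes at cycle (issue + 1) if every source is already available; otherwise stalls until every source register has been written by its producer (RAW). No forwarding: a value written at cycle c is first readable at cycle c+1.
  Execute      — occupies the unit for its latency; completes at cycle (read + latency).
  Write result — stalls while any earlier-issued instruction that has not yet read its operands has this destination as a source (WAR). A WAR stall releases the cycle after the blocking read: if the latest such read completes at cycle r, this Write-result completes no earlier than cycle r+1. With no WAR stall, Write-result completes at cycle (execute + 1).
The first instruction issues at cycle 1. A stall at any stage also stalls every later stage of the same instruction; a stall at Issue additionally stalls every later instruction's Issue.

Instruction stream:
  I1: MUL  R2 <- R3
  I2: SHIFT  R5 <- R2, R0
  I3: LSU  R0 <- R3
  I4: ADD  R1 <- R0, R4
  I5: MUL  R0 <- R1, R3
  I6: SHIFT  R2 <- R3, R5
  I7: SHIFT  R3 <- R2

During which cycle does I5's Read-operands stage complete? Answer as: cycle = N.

cycle = 16

I1  is:1  ro:2  ex:8  wr:9
I2  is:2  ro:10  ex:11  wr:12  — RAW R2: wait I1 write@9
I3  is:3  ro:4  ex:5  wr:11  — WAR R0: wait I2 read@10
I4  is:4  ro:12  ex:14  wr:15  — RAW R0: wait I3 write@11
I5  is:12  ro:16  ex:22  wr:23  — WAW R0: wait I3 write@11, RAW R1: wait I4 write@15
I6  is:13  ro:14  ex:15  wr:16
I7  is:17  ro:18  ex:19  wr:20  — struct: SHIFT busy until I6 writes@16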